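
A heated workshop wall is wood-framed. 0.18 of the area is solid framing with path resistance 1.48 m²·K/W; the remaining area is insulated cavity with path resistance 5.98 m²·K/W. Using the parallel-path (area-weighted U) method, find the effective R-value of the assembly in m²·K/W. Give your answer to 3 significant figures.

3.86 m²·K/W

U_eff = 0.82/5.98 + 0.18/1.48 = 0.1371 + 0.1216 = 0.2587
R_eff = 1/U_eff = 3.865 m²·K/W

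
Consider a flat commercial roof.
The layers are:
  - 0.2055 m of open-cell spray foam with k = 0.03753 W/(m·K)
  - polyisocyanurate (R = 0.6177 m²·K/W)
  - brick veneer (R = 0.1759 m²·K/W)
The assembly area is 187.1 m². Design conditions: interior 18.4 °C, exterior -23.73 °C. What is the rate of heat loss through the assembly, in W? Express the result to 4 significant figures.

1257 W

0.2055/0.03753 = 5.4756
R_total = 5.4756 + 0.6177 + 0.1759 = 6.2692 m²·K/W
Q = A·ΔT/R = 187.1 × (18.4 − (-23.73)) / 6.2692 = 1257.3 W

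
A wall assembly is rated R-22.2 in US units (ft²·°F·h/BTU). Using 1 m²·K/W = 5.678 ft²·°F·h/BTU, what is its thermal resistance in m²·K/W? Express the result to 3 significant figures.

3.91 m²·K/W

R_SI = 22.2/5.678 = 3.91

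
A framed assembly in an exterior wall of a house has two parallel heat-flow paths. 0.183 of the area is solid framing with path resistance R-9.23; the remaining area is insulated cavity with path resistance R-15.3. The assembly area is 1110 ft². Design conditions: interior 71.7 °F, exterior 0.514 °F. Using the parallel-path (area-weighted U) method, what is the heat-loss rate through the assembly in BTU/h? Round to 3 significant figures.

5790 BTU/h

U_eff = 0.817/15.3 + 0.183/9.23 = 0.0534 + 0.01983 = 0.07323
R_eff = 1/U_eff = 13.66 ft²·°F·h/BTU
Q = 1110 × (71.7 − 0.514) / 13.66 = 5786 BTU/h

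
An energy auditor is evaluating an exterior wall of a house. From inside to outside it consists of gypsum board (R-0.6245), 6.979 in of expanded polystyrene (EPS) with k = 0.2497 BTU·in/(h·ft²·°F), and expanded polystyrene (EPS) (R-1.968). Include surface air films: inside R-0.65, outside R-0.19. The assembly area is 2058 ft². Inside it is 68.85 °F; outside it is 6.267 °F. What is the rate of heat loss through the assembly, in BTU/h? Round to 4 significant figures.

4104 BTU/h

6.979/0.2497 = 27.95
R_total = 0.65 + 0.6245 + 27.95 + 1.968 + 0.19 = 31.382 ft²·°F·h/BTU
Q = A·ΔT/R = 2058 × (68.85 − 6.267) / 31.382 = 4104.1 BTU/h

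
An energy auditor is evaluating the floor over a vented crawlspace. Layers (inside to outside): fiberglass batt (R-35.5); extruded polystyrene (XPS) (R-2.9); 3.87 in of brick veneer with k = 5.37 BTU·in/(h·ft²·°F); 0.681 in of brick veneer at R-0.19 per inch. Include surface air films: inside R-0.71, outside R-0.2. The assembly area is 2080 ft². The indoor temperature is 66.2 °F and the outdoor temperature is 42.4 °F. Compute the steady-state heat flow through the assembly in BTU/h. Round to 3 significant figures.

3.87/5.37 = 0.7207
0.681 × 0.19 = 0.1294
R_total = 0.71 + 35.5 + 2.9 + 0.7207 + 0.1294 + 0.2 = 40.16 ft²·°F·h/BTU
Q = A·ΔT/R = 2080 × (66.2 − 42.4) / 40.16 = 1233 BTU/h

1230 BTU/h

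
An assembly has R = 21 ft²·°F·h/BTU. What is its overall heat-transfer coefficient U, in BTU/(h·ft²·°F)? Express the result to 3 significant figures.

U = 1/R = 1/21 = 0.04762

0.0476 BTU/(h·ft²·°F)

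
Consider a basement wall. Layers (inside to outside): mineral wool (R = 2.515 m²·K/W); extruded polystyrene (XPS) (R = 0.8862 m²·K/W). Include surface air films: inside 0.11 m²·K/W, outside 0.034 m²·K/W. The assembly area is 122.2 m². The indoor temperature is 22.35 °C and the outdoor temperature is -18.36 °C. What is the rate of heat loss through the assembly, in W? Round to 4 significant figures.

1403 W

R_total = 0.11 + 2.515 + 0.8862 + 0.034 = 3.5452 m²·K/W
Q = A·ΔT/R = 122.2 × (22.35 − (-18.36)) / 3.5452 = 1403.2 W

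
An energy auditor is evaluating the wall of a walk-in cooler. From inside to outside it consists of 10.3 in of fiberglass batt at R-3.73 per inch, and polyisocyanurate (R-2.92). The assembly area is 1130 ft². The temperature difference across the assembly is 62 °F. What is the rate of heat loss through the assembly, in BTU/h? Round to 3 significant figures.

1690 BTU/h

10.3 × 3.73 = 38.42
R_total = 38.42 + 2.92 = 41.34 ft²·°F·h/BTU
Q = A·ΔT/R = 1130 × 62 / 41.34 = 1695 BTU/h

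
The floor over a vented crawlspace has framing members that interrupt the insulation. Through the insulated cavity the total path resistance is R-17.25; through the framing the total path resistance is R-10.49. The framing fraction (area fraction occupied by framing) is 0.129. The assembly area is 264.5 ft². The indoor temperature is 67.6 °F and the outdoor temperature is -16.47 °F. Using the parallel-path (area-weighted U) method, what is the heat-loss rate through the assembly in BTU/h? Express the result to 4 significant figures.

1396 BTU/h

U_eff = 0.871/17.25 + 0.129/10.49 = 0.050493 + 0.012297 = 0.06279
R_eff = 1/U_eff = 15.926 ft²·°F·h/BTU
Q = 264.5 × (67.6 − (-16.47)) / 15.926 = 1396.2 BTU/h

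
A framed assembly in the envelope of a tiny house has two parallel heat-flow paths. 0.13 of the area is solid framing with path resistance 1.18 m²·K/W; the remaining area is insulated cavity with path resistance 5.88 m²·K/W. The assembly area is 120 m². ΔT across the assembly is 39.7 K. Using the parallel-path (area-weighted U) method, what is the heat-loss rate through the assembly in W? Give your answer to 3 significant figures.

1230 W

U_eff = 0.87/5.88 + 0.13/1.18 = 0.148 + 0.1102 = 0.2581
R_eff = 1/U_eff = 3.874 m²·K/W
Q = 120 × 39.7 / 3.874 = 1230 W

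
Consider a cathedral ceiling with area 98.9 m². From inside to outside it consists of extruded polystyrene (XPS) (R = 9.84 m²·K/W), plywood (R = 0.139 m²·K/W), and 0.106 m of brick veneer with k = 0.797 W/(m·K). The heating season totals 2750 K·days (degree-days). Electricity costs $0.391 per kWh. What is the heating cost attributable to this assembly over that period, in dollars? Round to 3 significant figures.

0.106/0.797 = 0.133
R_total = 9.84 + 0.139 + 0.133 = 10.11 m²·K/W
E = A × HDD × 24 / R / 1000 = 98.9 × 2750 × 24 / 10.11 / 1000 = 645.5 kWh
Cost = 645.5 × 0.391 = $252.4

252 dollars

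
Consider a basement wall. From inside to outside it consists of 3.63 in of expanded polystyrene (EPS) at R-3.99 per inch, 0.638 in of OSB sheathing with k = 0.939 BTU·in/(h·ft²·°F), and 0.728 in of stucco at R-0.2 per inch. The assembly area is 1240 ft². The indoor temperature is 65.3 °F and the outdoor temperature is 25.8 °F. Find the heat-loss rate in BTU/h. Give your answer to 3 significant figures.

3200 BTU/h

3.63 × 3.99 = 14.48
0.638/0.939 = 0.6794
0.728 × 0.2 = 0.1456
R_total = 14.48 + 0.6794 + 0.1456 = 15.31 ft²·°F·h/BTU
Q = A·ΔT/R = 1240 × (65.3 − 25.8) / 15.31 = 3199 BTU/h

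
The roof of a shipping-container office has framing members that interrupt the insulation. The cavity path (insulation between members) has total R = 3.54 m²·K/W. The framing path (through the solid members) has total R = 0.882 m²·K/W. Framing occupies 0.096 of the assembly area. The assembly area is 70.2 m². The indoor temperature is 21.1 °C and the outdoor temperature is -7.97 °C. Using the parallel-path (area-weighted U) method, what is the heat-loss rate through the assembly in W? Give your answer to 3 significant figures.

U_eff = 0.904/3.54 + 0.096/0.882 = 0.2554 + 0.1088 = 0.3642
R_eff = 1/U_eff = 2.746 m²·K/W
Q = 70.2 × (21.1 − (-7.97)) / 2.746 = 743.3 W

743 W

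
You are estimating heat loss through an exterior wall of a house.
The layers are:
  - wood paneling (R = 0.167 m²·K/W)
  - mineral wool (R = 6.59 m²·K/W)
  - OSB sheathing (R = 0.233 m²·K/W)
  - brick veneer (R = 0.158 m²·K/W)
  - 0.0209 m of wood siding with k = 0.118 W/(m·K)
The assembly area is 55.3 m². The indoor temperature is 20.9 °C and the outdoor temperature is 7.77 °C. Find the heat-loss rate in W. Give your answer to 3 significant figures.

99.1 W

0.0209/0.118 = 0.1771
R_total = 0.167 + 6.59 + 0.233 + 0.158 + 0.1771 = 7.325 m²·K/W
Q = A·ΔT/R = 55.3 × (20.9 − 7.77) / 7.325 = 99.12 W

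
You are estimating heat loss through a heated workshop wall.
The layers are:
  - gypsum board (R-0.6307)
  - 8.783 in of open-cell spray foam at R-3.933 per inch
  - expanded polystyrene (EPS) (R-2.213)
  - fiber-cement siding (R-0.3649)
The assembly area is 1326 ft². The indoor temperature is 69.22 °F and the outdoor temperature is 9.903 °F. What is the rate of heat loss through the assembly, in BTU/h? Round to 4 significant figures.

2083 BTU/h

8.783 × 3.933 = 34.544
R_total = 0.6307 + 34.544 + 2.213 + 0.3649 = 37.752 ft²·°F·h/BTU
Q = A·ΔT/R = 1326 × (69.22 − 9.903) / 37.752 = 2083.4 BTU/h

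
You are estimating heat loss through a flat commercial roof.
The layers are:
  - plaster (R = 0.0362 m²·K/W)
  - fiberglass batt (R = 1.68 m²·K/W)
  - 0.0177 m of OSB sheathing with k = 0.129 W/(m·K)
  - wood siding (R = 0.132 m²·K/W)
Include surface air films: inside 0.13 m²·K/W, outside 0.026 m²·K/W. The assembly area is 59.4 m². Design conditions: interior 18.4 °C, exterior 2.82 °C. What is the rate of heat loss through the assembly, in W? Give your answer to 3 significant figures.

432 W

0.0177/0.129 = 0.1372
R_total = 0.13 + 0.0362 + 1.68 + 0.1372 + 0.132 + 0.026 = 2.141 m²·K/W
Q = A·ΔT/R = 59.4 × (18.4 − 2.82) / 2.141 = 432.2 W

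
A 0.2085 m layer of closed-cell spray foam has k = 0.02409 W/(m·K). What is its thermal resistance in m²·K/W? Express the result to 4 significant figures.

R = L/k = 0.2085/0.02409 = 8.655 m²·K/W

8.655 m²·K/W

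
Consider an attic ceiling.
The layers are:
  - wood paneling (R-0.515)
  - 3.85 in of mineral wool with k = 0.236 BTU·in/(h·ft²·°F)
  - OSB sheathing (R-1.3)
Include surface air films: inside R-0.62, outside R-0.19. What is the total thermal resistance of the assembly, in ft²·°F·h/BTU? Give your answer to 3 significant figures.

18.9 ft²·°F·h/BTU

3.85/0.236 = 16.31
R_total = 0.62 + 0.515 + 16.31 + 1.3 + 0.19 = 18.94 ft²·°F·h/BTU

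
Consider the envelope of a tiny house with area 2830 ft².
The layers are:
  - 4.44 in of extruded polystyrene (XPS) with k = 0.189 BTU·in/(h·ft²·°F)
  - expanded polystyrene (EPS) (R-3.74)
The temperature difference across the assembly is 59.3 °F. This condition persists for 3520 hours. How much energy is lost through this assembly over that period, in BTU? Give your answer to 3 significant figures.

21700000 BTU

4.44/0.189 = 23.49
R_total = 23.49 + 3.74 = 27.23 ft²·°F·h/BTU
Q = 2830 × 59.3 / 27.23 = 6163 BTU/h
E = 6163 × 3520 = 21690000 BTU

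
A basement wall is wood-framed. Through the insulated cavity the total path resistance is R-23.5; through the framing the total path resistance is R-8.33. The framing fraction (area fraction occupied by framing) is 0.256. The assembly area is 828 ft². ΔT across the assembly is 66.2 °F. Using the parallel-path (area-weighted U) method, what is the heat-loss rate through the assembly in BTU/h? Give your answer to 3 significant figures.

3420 BTU/h

U_eff = 0.744/23.5 + 0.256/8.33 = 0.03166 + 0.03073 = 0.06239
R_eff = 1/U_eff = 16.03 ft²·°F·h/BTU
Q = 828 × 66.2 / 16.03 = 3420 BTU/h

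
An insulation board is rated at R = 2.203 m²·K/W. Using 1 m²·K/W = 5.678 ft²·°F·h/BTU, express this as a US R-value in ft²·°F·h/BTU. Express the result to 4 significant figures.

R_US = 2.203 × 5.678 = 12.509

12.51 ft²·°F·h/BTU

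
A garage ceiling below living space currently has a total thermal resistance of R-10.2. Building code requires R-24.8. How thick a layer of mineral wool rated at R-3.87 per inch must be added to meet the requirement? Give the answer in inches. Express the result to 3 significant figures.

ΔR = 24.8 − 10.2 = 14.6 ft²·°F·h/BTU
L = ΔR / (R/in) = 14.6/3.87 = 3.773 in

3.77 in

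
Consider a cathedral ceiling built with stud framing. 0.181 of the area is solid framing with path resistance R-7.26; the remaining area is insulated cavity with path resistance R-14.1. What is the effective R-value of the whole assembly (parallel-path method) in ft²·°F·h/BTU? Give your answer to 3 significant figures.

U_eff = 0.819/14.1 + 0.181/7.26 = 0.05809 + 0.02493 = 0.08302
R_eff = 1/U_eff = 12.05 ft²·°F·h/BTU

12.0 ft²·°F·h/BTU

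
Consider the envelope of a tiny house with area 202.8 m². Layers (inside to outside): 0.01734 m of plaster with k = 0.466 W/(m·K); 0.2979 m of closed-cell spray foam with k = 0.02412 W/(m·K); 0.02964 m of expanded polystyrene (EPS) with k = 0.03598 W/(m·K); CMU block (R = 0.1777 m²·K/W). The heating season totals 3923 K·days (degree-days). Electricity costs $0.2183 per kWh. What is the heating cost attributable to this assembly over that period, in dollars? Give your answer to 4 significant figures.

311.3 dollars

0.01734/0.466 = 0.03721
0.2979/0.02412 = 12.351
0.02964/0.03598 = 0.82379
R_total = 0.03721 + 12.351 + 0.82379 + 0.1777 = 13.389 m²·K/W
E = A × HDD × 24 / R / 1000 = 202.8 × 3923 × 24 / 13.389 / 1000 = 1426.1 kWh
Cost = 1426.1 × 0.2183 = $311.31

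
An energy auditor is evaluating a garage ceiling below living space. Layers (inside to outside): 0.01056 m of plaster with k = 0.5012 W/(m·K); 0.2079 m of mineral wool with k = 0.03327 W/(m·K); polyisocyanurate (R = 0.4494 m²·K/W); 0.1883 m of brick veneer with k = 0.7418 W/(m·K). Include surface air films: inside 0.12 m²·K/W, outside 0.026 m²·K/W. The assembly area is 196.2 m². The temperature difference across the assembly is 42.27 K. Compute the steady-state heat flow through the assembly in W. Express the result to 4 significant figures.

1165 W

0.01056/0.5012 = 0.021069
0.2079/0.03327 = 6.2489
0.1883/0.7418 = 0.25384
R_total = 0.12 + 0.021069 + 6.2489 + 0.4494 + 0.25384 + 0.026 = 7.1192 m²·K/W
Q = A·ΔT/R = 196.2 × 42.27 / 7.1192 = 1164.9 W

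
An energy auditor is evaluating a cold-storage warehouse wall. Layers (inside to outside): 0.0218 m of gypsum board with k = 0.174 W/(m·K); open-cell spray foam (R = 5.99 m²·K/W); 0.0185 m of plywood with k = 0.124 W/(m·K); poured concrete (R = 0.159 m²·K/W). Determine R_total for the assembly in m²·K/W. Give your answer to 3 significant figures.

6.42 m²·K/W

0.0218/0.174 = 0.1253
0.0185/0.124 = 0.1492
R_total = 0.1253 + 5.99 + 0.1492 + 0.159 = 6.423 m²·K/W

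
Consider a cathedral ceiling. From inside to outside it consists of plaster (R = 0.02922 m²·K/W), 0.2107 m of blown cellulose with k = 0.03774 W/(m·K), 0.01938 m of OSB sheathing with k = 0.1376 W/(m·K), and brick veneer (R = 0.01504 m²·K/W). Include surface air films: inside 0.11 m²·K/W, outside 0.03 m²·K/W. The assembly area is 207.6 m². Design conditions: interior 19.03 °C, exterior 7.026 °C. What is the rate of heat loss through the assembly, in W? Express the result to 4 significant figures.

421.8 W

0.2107/0.03774 = 5.5829
0.01938/0.1376 = 0.14084
R_total = 0.11 + 0.02922 + 5.5829 + 0.14084 + 0.01504 + 0.03 = 5.908 m²·K/W
Q = A·ΔT/R = 207.6 × (19.03 − 7.026) / 5.908 = 421.8 W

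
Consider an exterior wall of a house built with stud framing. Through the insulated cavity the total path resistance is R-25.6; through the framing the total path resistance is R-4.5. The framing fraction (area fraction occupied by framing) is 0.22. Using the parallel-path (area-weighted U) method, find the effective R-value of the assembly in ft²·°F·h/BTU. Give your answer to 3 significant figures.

U_eff = 0.78/25.6 + 0.22/4.5 = 0.03047 + 0.04889 = 0.07936
R_eff = 1/U_eff = 12.6 ft²·°F·h/BTU

12.6 ft²·°F·h/BTU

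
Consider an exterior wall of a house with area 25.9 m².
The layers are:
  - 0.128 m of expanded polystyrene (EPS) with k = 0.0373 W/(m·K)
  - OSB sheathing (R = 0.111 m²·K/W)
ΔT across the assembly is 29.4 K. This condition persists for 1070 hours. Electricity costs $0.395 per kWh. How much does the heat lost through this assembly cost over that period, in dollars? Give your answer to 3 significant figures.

0.128/0.0373 = 3.432
R_total = 3.432 + 0.111 = 3.543 m²·K/W
Q = 25.9 × 29.4 / 3.543 = 214.9 W
E = 214.9 W × 1070 h / 1000 = 230 kWh
Cost = 230 × 0.395 = $90.85

90.8 dollars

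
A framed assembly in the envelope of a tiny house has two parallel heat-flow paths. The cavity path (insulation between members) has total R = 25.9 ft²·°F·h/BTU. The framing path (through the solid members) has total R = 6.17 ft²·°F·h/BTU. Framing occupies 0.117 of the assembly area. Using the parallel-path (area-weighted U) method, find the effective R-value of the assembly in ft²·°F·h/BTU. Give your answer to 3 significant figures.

18.8 ft²·°F·h/BTU

U_eff = 0.883/25.9 + 0.117/6.17 = 0.03409 + 0.01896 = 0.05306
R_eff = 1/U_eff = 18.85 ft²·°F·h/BTU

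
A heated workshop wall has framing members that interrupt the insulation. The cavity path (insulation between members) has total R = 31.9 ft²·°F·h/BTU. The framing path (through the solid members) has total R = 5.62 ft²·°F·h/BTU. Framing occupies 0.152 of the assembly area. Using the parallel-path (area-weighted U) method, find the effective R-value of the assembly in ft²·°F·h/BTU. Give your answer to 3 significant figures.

18.6 ft²·°F·h/BTU

U_eff = 0.848/31.9 + 0.152/5.62 = 0.02658 + 0.02705 = 0.05363
R_eff = 1/U_eff = 18.65 ft²·°F·h/BTU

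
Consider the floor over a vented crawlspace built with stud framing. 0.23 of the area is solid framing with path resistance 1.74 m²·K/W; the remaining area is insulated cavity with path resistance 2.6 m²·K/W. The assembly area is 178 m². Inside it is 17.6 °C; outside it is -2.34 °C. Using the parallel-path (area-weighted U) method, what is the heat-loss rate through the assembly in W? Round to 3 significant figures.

U_eff = 0.77/2.6 + 0.23/1.74 = 0.2962 + 0.1322 = 0.4283
R_eff = 1/U_eff = 2.335 m²·K/W
Q = 178 × (17.6 − (-2.34)) / 2.335 = 1520 W

1520 W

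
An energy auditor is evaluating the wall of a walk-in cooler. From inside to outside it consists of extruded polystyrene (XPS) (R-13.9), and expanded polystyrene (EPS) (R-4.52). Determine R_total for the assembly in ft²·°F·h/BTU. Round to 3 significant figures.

18.4 ft²·°F·h/BTU

R_total = 13.9 + 4.52 = 18.42 ft²·°F·h/BTU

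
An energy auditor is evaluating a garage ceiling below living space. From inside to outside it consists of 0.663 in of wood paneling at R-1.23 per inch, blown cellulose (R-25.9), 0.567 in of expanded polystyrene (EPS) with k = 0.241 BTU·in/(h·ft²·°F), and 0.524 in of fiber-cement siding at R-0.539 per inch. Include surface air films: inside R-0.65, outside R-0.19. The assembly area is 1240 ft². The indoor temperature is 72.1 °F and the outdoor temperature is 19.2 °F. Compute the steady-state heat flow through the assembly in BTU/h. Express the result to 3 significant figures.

0.663 × 1.23 = 0.8155
0.567/0.241 = 2.353
0.524 × 0.539 = 0.2824
R_total = 0.65 + 0.8155 + 25.9 + 2.353 + 0.2824 + 0.19 = 30.19 ft²·°F·h/BTU
Q = A·ΔT/R = 1240 × (72.1 − 19.2) / 30.19 = 2173 BTU/h

2170 BTU/h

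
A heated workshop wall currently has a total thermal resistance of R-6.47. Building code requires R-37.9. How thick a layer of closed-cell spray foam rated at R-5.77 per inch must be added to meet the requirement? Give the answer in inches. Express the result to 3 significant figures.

5.45 in

ΔR = 37.9 − 6.47 = 31.43 ft²·°F·h/BTU
L = ΔR / (R/in) = 31.43/5.77 = 5.447 in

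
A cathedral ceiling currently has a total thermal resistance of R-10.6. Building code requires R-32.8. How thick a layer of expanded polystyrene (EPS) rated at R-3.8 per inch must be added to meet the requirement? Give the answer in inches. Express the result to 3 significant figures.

ΔR = 32.8 − 10.6 = 22.2 ft²·°F·h/BTU
L = ΔR / (R/in) = 22.2/3.8 = 5.842 in

5.84 in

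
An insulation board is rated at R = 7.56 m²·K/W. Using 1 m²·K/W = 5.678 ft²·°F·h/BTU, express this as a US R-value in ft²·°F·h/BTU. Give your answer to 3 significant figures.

R_US = 7.56 × 5.678 = 42.93

42.9 ft²·°F·h/BTU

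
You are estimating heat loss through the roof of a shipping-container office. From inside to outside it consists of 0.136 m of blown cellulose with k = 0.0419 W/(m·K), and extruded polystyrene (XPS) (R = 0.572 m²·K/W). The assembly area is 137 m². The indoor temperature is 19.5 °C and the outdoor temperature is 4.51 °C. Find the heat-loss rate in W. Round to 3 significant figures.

0.136/0.0419 = 3.246
R_total = 3.246 + 0.572 = 3.818 m²·K/W
Q = A·ΔT/R = 137 × (19.5 − 4.51) / 3.818 = 537.9 W

538 W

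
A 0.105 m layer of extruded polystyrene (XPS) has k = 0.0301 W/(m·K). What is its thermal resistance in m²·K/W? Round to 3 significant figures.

R = L/k = 0.105/0.0301 = 3.488 m²·K/W

3.49 m²·K/W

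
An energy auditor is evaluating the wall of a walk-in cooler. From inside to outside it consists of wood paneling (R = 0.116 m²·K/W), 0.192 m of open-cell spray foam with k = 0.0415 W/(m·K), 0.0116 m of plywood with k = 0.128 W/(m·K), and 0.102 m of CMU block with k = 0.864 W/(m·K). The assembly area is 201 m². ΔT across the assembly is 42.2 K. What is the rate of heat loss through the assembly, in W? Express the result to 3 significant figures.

1710 W

0.192/0.0415 = 4.627
0.0116/0.128 = 0.09062
0.102/0.864 = 0.1181
R_total = 0.116 + 4.627 + 0.09062 + 0.1181 = 4.951 m²·K/W
Q = A·ΔT/R = 201 × 42.2 / 4.951 = 1713 W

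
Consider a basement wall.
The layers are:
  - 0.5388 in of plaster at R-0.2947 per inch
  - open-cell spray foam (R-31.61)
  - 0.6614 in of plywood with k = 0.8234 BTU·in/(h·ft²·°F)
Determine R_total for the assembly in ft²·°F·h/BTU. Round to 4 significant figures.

0.5388 × 0.2947 = 0.15878
0.6614/0.8234 = 0.80325
R_total = 0.15878 + 31.61 + 0.80325 = 32.572 ft²·°F·h/BTU

32.57 ft²·°F·h/BTU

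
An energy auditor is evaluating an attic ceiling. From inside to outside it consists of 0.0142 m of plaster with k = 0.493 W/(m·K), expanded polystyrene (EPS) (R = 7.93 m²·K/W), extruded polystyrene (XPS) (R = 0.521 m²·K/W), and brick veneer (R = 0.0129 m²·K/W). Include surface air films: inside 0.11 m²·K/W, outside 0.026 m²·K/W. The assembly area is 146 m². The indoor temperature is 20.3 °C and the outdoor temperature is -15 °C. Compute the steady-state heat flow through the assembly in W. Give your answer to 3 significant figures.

597 W

0.0142/0.493 = 0.0288
R_total = 0.11 + 0.0288 + 7.93 + 0.521 + 0.0129 + 0.026 = 8.629 m²·K/W
Q = A·ΔT/R = 146 × (20.3 − (-15)) / 8.629 = 597.3 W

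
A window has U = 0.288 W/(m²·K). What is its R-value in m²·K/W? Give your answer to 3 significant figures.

3.47 m²·K/W

R = 1/U = 1/0.288 = 3.472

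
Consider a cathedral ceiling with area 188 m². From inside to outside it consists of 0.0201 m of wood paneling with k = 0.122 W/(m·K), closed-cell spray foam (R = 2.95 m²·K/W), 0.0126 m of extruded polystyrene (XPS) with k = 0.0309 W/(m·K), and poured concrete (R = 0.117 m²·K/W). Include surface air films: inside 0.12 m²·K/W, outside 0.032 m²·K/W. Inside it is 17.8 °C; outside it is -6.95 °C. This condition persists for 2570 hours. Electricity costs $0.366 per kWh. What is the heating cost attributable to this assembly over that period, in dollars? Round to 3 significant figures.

1150 dollars

0.0201/0.122 = 0.1648
0.0126/0.0309 = 0.4078
R_total = 0.12 + 0.1648 + 2.95 + 0.4078 + 0.117 + 0.032 = 3.792 m²·K/W
Q = 188 × (17.8 − (-6.95)) / 3.792 = 1227 W
E = 1227 W × 2570 h / 1000 = 3154 kWh
Cost = 3154 × 0.366 = $1154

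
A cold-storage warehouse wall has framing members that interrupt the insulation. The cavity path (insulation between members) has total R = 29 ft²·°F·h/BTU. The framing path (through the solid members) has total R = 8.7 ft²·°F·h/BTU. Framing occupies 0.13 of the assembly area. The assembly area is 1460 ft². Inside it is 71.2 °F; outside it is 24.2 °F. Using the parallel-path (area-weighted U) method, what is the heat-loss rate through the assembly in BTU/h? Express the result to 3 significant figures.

3080 BTU/h

U_eff = 0.87/29 + 0.13/8.7 = 0.03 + 0.01494 = 0.04494
R_eff = 1/U_eff = 22.25 ft²·°F·h/BTU
Q = 1460 × (71.2 − 24.2) / 22.25 = 3084 BTU/h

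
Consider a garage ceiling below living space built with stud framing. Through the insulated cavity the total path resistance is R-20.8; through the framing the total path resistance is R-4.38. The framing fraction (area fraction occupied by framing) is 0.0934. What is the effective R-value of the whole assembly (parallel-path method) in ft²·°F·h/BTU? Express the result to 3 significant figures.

U_eff = 0.9066/20.8 + 0.0934/4.38 = 0.04359 + 0.02132 = 0.06491
R_eff = 1/U_eff = 15.41 ft²·°F·h/BTU

15.4 ft²·°F·h/BTU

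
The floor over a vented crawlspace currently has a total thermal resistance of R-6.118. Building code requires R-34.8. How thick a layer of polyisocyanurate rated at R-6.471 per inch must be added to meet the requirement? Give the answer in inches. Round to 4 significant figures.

4.432 in

ΔR = 34.8 − 6.118 = 28.682 ft²·°F·h/BTU
L = ΔR / (R/in) = 28.682/6.471 = 4.4324 in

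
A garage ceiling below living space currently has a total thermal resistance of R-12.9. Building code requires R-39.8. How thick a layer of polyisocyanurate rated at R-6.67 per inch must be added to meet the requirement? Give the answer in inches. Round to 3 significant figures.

4.03 in

ΔR = 39.8 − 12.9 = 26.9 ft²·°F·h/BTU
L = ΔR / (R/in) = 26.9/6.67 = 4.033 in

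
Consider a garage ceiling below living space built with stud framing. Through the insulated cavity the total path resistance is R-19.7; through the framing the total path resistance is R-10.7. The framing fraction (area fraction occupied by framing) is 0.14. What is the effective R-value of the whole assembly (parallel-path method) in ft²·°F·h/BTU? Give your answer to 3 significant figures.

17.6 ft²·°F·h/BTU

U_eff = 0.86/19.7 + 0.14/10.7 = 0.04365 + 0.01308 = 0.05674
R_eff = 1/U_eff = 17.62 ft²·°F·h/BTU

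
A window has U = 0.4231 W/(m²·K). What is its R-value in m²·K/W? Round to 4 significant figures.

2.364 m²·K/W

R = 1/U = 1/0.4231 = 2.3635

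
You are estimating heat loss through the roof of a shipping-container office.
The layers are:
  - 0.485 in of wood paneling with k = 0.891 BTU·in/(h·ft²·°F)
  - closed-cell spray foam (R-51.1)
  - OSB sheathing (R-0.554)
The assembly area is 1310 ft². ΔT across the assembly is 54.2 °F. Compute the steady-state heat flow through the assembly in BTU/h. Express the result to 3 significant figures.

0.485/0.891 = 0.5443
R_total = 0.5443 + 51.1 + 0.554 = 52.2 ft²·°F·h/BTU
Q = A·ΔT/R = 1310 × 54.2 / 52.2 = 1360 BTU/h

1360 BTU/h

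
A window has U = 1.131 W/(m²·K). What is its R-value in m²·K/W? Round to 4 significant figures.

0.8842 m²·K/W

R = 1/U = 1/1.131 = 0.88417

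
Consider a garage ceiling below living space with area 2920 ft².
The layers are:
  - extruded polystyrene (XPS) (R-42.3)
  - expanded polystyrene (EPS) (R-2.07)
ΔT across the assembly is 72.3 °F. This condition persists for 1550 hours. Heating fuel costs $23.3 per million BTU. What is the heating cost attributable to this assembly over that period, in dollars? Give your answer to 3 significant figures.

R_total = 42.3 + 2.07 = 44.37 ft²·°F·h/BTU
Q = 2920 × 72.3 / 44.37 = 4758 BTU/h
E = 4758 × 1550 = 7375000 BTU
Cost = 7375000/10⁶ × 23.3 = $171.8

172 dollars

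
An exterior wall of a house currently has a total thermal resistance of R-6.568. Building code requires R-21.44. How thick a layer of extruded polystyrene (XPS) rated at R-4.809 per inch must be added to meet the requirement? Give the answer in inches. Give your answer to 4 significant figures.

ΔR = 21.44 − 6.568 = 14.872 ft²·°F·h/BTU
L = ΔR / (R/in) = 14.872/4.809 = 3.0925 in

3.093 in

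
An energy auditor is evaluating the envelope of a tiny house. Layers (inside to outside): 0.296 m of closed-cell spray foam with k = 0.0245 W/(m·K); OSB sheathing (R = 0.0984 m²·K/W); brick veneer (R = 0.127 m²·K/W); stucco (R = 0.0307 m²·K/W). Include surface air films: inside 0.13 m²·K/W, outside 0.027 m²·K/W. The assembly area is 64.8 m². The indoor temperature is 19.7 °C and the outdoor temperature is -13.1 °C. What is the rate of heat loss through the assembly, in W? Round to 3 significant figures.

170 W

0.296/0.0245 = 12.08
R_total = 0.13 + 12.08 + 0.0984 + 0.127 + 0.0307 + 0.027 = 12.49 m²·K/W
Q = A·ΔT/R = 64.8 × (19.7 − (-13.1)) / 12.49 = 170.1 W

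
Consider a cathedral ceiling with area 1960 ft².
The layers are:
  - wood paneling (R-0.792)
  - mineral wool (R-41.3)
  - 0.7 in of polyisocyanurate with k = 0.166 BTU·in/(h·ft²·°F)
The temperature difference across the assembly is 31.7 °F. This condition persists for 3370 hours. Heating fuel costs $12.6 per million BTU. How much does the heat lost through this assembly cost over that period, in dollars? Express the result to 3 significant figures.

57.0 dollars

0.7/0.166 = 4.217
R_total = 0.792 + 41.3 + 4.217 = 46.31 ft²·°F·h/BTU
Q = 1960 × 31.7 / 46.31 = 1342 BTU/h
E = 1342 × 3370 = 4521000 BTU
Cost = 4521000/10⁶ × 12.6 = $56.97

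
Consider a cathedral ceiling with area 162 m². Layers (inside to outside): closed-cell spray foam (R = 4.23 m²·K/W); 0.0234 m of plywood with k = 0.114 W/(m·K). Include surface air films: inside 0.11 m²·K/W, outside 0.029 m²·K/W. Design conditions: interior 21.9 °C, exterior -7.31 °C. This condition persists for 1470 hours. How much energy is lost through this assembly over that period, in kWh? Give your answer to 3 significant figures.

0.0234/0.114 = 0.2053
R_total = 0.11 + 4.23 + 0.2053 + 0.029 = 4.574 m²·K/W
Q = 162 × (21.9 − (-7.31)) / 4.574 = 1034 W
E = 1034 W × 1470 h / 1000 = 1521 kWh

1520 kWh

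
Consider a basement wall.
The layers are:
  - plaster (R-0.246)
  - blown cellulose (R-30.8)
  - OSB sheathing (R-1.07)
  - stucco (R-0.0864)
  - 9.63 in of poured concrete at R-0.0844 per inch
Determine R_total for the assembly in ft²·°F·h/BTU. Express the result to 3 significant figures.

9.63 × 0.0844 = 0.8128
R_total = 0.246 + 30.8 + 1.07 + 0.0864 + 0.8128 = 33.02 ft²·°F·h/BTU

33.0 ft²·°F·h/BTU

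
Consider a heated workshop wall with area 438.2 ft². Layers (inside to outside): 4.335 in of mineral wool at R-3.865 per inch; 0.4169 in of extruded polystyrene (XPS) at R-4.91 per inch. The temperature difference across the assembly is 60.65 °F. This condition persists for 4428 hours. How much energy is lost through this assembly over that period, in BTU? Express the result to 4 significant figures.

6259000 BTU

4.335 × 3.865 = 16.755
0.4169 × 4.91 = 2.047
R_total = 16.755 + 2.047 = 18.802 ft²·°F·h/BTU
Q = 438.2 × 60.65 / 18.802 = 1413.5 BTU/h
E = 1413.5 × 4428 = 6259100 BTU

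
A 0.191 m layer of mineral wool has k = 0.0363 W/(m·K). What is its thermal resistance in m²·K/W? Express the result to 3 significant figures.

5.26 m²·K/W

R = L/k = 0.191/0.0363 = 5.262 m²·K/W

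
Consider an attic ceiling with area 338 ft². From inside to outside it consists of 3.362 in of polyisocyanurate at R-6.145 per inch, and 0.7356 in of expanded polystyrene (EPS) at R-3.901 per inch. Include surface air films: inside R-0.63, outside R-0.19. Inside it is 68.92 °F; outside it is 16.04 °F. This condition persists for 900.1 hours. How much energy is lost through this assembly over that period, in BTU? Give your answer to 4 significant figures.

3.362 × 6.145 = 20.659
0.7356 × 3.901 = 2.8696
R_total = 0.63 + 20.659 + 2.8696 + 0.19 = 24.349 ft²·°F·h/BTU
Q = 338 × (68.92 − 16.04) / 24.349 = 734.05 BTU/h
E = 734.05 × 900.1 = 660720 BTU

660700 BTU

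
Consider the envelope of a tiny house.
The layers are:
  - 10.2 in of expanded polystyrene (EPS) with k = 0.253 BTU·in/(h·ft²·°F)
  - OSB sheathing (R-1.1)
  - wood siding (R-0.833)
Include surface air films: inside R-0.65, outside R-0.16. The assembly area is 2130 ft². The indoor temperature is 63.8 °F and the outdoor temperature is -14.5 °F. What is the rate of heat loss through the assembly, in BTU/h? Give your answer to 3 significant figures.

10.2/0.253 = 40.32
R_total = 0.65 + 40.32 + 1.1 + 0.833 + 0.16 = 43.06 ft²·°F·h/BTU
Q = A·ΔT/R = 2130 × (63.8 − (-14.5)) / 43.06 = 3873 BTU/h

3870 BTU/h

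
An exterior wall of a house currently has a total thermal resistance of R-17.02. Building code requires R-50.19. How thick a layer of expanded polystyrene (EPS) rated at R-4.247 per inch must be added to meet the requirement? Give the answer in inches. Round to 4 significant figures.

ΔR = 50.19 − 17.02 = 33.17 ft²·°F·h/BTU
L = ΔR / (R/in) = 33.17/4.247 = 7.8102 in

7.810 in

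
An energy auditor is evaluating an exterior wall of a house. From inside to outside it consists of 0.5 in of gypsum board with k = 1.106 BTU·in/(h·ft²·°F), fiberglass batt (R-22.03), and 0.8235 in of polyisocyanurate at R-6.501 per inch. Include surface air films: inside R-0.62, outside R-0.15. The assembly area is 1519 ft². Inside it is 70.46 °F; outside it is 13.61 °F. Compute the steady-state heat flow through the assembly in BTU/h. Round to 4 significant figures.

0.5/1.106 = 0.45208
0.8235 × 6.501 = 5.3536
R_total = 0.62 + 0.45208 + 22.03 + 5.3536 + 0.15 = 28.606 ft²·°F·h/BTU
Q = A·ΔT/R = 1519 × (70.46 − 13.61) / 28.606 = 3018.8 BTU/h

3019 BTU/h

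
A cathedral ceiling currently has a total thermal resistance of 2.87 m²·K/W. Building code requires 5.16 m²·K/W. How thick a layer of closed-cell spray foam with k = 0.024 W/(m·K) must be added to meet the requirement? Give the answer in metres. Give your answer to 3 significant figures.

ΔR = 5.16 − 2.87 = 2.29 m²·K/W
L = ΔR × k = 2.29 × 0.024 = 0.05496 m

0.0550 m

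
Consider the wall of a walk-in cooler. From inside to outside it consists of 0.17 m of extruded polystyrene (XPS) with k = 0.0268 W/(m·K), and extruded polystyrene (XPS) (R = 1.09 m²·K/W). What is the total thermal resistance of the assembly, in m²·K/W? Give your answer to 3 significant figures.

0.17/0.0268 = 6.343
R_total = 6.343 + 1.09 = 7.433 m²·K/W

7.43 m²·K/W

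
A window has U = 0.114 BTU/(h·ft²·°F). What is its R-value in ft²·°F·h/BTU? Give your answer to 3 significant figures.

8.77 ft²·°F·h/BTU

R = 1/U = 1/0.114 = 8.772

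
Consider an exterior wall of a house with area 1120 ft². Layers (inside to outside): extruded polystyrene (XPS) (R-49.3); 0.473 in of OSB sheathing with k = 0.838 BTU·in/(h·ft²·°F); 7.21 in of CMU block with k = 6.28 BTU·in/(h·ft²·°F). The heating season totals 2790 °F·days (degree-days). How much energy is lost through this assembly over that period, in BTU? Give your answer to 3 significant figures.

1470000 BTU

0.473/0.838 = 0.5644
7.21/6.28 = 1.148
R_total = 49.3 + 0.5644 + 1.148 = 51.01 ft²·°F·h/BTU
E = A × HDD × 24 / R = 1120 × 2790 × 24 / 51.01 = 1470000 BTU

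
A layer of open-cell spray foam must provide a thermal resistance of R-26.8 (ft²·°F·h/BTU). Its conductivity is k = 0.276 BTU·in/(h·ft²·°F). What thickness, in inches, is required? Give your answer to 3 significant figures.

L = R × k = 26.8 × 0.276 = 7.397 in

7.40 in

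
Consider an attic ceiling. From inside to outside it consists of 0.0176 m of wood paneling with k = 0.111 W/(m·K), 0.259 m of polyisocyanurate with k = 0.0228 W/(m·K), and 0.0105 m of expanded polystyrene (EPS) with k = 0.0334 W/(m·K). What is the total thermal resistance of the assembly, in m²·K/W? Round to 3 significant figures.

11.8 m²·K/W

0.0176/0.111 = 0.1586
0.259/0.0228 = 11.36
0.0105/0.0334 = 0.3144
R_total = 0.1586 + 11.36 + 0.3144 = 11.83 m²·K/W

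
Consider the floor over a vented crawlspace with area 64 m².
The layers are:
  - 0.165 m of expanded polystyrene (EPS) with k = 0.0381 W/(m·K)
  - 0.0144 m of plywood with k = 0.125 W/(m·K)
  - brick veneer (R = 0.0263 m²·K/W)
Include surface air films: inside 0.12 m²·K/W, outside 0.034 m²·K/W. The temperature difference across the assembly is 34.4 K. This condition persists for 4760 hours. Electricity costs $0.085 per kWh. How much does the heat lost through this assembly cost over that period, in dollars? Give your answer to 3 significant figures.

193 dollars

0.165/0.0381 = 4.331
0.0144/0.125 = 0.1152
R_total = 0.12 + 4.331 + 0.1152 + 0.0263 + 0.034 = 4.626 m²·K/W
Q = 64 × 34.4 / 4.626 = 475.9 W
E = 475.9 W × 4760 h / 1000 = 2265 kWh
Cost = 2265 × 0.085 = $192.5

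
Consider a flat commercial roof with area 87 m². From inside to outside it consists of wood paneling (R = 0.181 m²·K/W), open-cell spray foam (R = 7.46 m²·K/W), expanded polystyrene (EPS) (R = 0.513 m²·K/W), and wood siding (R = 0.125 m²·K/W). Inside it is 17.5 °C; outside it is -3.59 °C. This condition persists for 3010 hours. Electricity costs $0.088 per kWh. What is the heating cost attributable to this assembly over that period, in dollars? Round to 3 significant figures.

58.7 dollars

R_total = 0.181 + 7.46 + 0.513 + 0.125 = 8.279 m²·K/W
Q = 87 × (17.5 − (-3.59)) / 8.279 = 221.6 W
E = 221.6 W × 3010 h / 1000 = 667.1 kWh
Cost = 667.1 × 0.088 = $58.7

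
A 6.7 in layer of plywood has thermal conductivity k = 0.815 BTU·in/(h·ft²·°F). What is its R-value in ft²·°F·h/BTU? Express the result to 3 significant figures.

8.22 ft²·°F·h/BTU

R = L/k = 6.7/0.815 = 8.221 ft²·°F·h/BTU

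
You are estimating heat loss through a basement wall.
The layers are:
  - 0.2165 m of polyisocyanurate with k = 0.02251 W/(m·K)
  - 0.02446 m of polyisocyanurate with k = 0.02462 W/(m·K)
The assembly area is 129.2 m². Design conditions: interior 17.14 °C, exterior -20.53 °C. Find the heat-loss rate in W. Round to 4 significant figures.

0.2165/0.02251 = 9.6179
0.02446/0.02462 = 0.9935
R_total = 9.6179 + 0.9935 = 10.611 m²·K/W
Q = A·ΔT/R = 129.2 × (17.14 − (-20.53)) / 10.611 = 458.65 W

458.7 W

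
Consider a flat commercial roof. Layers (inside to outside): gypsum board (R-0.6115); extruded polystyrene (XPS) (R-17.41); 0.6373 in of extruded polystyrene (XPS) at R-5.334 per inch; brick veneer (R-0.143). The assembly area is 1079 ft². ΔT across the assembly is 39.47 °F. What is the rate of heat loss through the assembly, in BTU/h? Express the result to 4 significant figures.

0.6373 × 5.334 = 3.3994
R_total = 0.6115 + 17.41 + 3.3994 + 0.143 = 21.564 ft²·°F·h/BTU
Q = A·ΔT/R = 1079 × 39.47 / 21.564 = 1975 BTU/h

1975 BTU/h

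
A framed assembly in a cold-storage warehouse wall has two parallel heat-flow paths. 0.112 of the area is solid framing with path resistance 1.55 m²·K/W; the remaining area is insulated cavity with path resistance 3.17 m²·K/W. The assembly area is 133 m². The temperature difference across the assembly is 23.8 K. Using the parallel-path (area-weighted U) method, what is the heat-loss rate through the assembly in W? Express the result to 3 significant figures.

1120 W

U_eff = 0.888/3.17 + 0.112/1.55 = 0.2801 + 0.07226 = 0.3524
R_eff = 1/U_eff = 2.838 m²·K/W
Q = 133 × 23.8 / 2.838 = 1115 W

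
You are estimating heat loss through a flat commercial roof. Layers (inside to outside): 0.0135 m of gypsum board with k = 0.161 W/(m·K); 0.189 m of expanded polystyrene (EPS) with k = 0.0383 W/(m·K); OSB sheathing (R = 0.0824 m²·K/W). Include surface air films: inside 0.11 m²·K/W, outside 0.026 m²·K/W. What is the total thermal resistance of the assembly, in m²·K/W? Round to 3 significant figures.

0.0135/0.161 = 0.08385
0.189/0.0383 = 4.935
R_total = 0.11 + 0.08385 + 4.935 + 0.0824 + 0.026 = 5.237 m²·K/W

5.24 m²·K/W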